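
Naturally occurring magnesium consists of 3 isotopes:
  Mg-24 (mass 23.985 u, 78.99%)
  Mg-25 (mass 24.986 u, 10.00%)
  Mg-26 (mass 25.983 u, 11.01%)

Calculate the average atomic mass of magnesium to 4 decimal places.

Weight each isotope mass by its fractional abundance: 0.7899 × 23.985 + 0.1000 × 24.986 + 0.1101 × 25.983
= 18.94575 + 2.49860 + 2.86073 = 24.30508 u

24.3051 u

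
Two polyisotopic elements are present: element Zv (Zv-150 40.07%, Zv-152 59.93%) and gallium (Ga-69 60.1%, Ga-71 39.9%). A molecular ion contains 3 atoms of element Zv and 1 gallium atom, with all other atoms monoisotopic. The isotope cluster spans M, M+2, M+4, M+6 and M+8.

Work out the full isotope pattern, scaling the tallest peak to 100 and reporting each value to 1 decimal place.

Element Zv pattern (n=3): 0.06433659 : 0.2886717 : 0.43174683 : 0.21524488
Gallium pattern (n=1): 0.6010 : 0.3990
Convolve the two distributions (both contribute in 2-u steps):
  M: 0.06433659×0.6010 = 0.038666
  M+2: 0.06433659×0.3990 + 0.2886717×0.6010 = 0.199162
  M+4: 0.2886717×0.3990 + 0.43174683×0.6010 = 0.374660
  M+6: 0.43174683×0.3990 + 0.21524488×0.6010 = 0.301629
  M+8: 0.21524488×0.3990 = 0.085883
Scale to base peak (0.374660) = 100: 10.3 : 53.2 : 100.0 : 80.5 : 22.9

10.3 : 53.2 : 100.0 : 80.5 : 22.9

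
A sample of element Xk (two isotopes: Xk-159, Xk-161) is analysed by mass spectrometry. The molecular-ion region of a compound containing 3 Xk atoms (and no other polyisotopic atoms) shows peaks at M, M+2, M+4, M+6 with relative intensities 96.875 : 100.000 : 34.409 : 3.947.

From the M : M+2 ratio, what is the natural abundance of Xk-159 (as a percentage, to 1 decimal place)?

74.4%

Let p = fractional abundance of Xk-159. I(M+2)/I(M) = [C(3,1)·p^2·(1−p)] / p^3 = 3·(1−p)/p = 100.000/96.875 = 1.0323
(1−p)/p = 1.0323/3 = 0.3441  ⇒  p = 1/(1 + 0.3441) = 0.7440
Xk-159: 74.4%, Xk-161: 25.6%.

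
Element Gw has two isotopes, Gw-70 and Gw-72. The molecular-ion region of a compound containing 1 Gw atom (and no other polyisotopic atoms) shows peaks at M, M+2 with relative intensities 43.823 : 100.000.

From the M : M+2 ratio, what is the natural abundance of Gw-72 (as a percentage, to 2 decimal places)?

69.53%

If p is the fraction of Gw that is Gw-70, then I(M+2)/I(M) = [C(1,1)·p^0·(1−p)] / p^1 = 1·(1−p)/p = 100.000/43.823 = 2.2819
(1−p)/p = 2.2819/1 = 2.2819  ⇒  p = 1/(1 + 2.2819) = 0.3047
Gw-70: 30.47%, Gw-72: 69.53%.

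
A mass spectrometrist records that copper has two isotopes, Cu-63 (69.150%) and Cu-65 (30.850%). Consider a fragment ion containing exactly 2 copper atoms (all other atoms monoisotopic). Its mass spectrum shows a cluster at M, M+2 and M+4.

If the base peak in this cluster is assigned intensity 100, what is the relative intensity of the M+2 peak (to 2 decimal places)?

(0.69150 + 0.30850)^2 gives M 0.4782, M+2 0.4267, M+4 0.0952; the largest is M.
P(M) = C(2,0) × 0.69150^2 × 0.30850^0 = 1 × 0.47817225 × 1.0000 = 0.478172 (base)
P(M+2) = C(2,1) × 0.69150^1 × 0.30850^1 = 2 × 0.6915 × 0.3085 = 0.426656
Relative intensity = 0.426656 / 0.478172 × 100 = 89.23

89.23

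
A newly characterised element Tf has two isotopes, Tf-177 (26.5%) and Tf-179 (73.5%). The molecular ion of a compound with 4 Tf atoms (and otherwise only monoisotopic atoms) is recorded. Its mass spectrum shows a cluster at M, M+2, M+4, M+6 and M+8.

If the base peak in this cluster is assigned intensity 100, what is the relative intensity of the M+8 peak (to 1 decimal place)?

69.3

Binomial terms of (0.265 + 0.735)^4: M 0.0049, M+2 0.0547, M+4 0.2276, M+6 0.4209, M+8 0.2918 → M+6 is the base peak.
P(M+6) = C(4,3) × 0.265^1 × 0.735^3 = 4 × 0.2650 × 0.39706537 = 0.420889 (base)
P(M+8) = C(4,4) × 0.265^0 × 0.735^4 = 1 × 1.0000 × 0.29184305 = 0.291843
Relative intensity = 0.291843 / 0.420889 × 100 = 69.3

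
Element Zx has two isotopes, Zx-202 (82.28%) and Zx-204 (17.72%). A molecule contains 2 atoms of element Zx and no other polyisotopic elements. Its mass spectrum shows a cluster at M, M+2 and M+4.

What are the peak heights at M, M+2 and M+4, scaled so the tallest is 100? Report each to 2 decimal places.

Expanding (0.8228 + 0.1772)^2:
P(M) = 0.8228^2 = 0.677000
P(M+2) = 2 × 0.8228^1 × 0.1772^1 = 0.291600
P(M+4) = 0.1772^2 = 0.031400
The M peak is largest (0.677000); scaling to 100 gives 100.00 : 43.07 : 4.64.

100.00 : 43.07 : 4.64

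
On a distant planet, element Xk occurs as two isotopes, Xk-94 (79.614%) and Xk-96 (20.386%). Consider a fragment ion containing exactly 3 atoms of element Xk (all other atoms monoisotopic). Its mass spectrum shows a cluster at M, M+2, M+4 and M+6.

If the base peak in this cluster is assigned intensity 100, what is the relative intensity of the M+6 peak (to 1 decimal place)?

1.7

(0.79614 + 0.20386)^3 gives M 0.5046, M+2 0.3876, M+4 0.0993, M+6 0.0085; the largest is M.
P(M) = C(3,0) × 0.79614^3 × 0.20386^0 = 1 × 0.5046245 × 1.0000 = 0.504625 (base)
P(M+6) = C(3,3) × 0.79614^0 × 0.20386^3 = 1 × 1.0000 × 0.0084722 = 0.008472
Relative intensity = 0.008472 / 0.504625 × 100 = 1.7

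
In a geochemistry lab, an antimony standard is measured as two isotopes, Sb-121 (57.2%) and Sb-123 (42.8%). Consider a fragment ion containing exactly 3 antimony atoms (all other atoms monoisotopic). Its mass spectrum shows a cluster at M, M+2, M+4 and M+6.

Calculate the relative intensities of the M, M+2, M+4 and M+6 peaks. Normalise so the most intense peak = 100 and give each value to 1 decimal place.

44.5 : 100.0 : 74.8 : 18.7

Expanding (0.572 + 0.428)^3:
P(M) = 0.572^3 = 0.187149
P(M+2) = 3 × 0.572^2 × 0.428^1 = 0.420104
P(M+4) = 3 × 0.572^1 × 0.428^2 = 0.314344
P(M+6) = 0.428^3 = 0.078403
The M+2 peak is largest (0.420104); scaling to 100 gives 44.5 : 100.0 : 74.8 : 18.7.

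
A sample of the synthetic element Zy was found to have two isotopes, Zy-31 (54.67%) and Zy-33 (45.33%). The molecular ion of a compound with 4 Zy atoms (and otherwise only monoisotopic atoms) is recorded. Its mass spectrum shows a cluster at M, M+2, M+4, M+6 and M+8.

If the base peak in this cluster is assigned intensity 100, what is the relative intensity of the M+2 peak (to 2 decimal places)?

Binomial terms of (0.5467 + 0.4533)^4: M 0.0893, M+2 0.2963, M+4 0.3685, M+6 0.2037, M+8 0.0422 → M+4 is the base peak.
P(M+4) = C(4,2) × 0.5467^2 × 0.4533^2 = 6 × 0.29888089 × 0.20548089 = 0.368486 (base)
P(M+2) = C(4,1) × 0.5467^3 × 0.4533^1 = 4 × 0.16339818 × 0.4533 = 0.296274
Relative intensity = 0.296274 / 0.368486 × 100 = 80.40

80.40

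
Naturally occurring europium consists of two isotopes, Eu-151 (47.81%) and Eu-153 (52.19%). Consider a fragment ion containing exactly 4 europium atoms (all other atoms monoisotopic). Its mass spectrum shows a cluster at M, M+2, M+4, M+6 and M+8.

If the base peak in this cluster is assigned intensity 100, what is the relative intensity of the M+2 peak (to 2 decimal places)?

(0.4781 + 0.5219)^4 gives M 0.0522, M+2 0.2281, M+4 0.3736, M+6 0.2719, M+8 0.0742; the largest is M+4.
P(M+4) = C(4,2) × 0.4781^2 × 0.5219^2 = 6 × 0.22857961 × 0.27237961 = 0.373563 (base)
P(M+2) = C(4,1) × 0.4781^3 × 0.5219^1 = 4 × 0.10928391 × 0.5219 = 0.228141
Relative intensity = 0.228141 / 0.373563 × 100 = 61.07

61.07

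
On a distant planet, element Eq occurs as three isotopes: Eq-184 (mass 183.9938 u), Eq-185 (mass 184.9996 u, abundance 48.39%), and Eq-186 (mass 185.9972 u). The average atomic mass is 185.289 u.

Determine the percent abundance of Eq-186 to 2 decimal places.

Let x and y be the fractions of Eq-184 and Eq-186. Then x + y = 1 − 0.4839 = 0.5161 and 183.9938x + 185.9972y = 185.289 − 0.4839×184.9996 = 95.76769356.
Substituting: 183.9938x + 185.9972(0.5161 − x) = 95.76769356
(183.9938 − 185.9972)x = -0.22546136  ⇒  x = 0.11254, y = 0.40356
Eq-184: 11.25%, Eq-186: 40.36%.

40.36%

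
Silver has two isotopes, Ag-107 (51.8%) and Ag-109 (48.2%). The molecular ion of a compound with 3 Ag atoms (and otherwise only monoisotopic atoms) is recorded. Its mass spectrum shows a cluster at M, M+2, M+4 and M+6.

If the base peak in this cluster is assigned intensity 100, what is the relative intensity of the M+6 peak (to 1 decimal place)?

(0.518 + 0.482)^3 gives M 0.1390, M+2 0.3880, M+4 0.3610, M+6 0.1120; the largest is M+2.
P(M+2) = C(3,1) × 0.518^2 × 0.482^1 = 3 × 0.268324 × 0.4820 = 0.387997 (base)
P(M+6) = C(3,3) × 0.518^0 × 0.482^3 = 1 × 1.0000 × 0.11198017 = 0.111980
Relative intensity = 0.111980 / 0.387997 × 100 = 28.9

28.9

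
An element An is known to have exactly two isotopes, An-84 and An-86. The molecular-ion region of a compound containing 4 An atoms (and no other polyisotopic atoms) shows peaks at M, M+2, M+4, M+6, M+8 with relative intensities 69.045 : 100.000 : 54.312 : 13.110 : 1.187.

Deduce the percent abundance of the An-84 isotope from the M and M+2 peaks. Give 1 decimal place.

73.4%

Write p for the An-84 fraction. I(M+2)/I(M) = [C(4,1)·p^3·(1−p)] / p^4 = 4·(1−p)/p = 100.000/69.045 = 1.4483
(1−p)/p = 1.4483/4 = 0.3621  ⇒  p = 1/(1 + 0.3621) = 0.7342
An-84: 73.4%, An-86: 26.6%.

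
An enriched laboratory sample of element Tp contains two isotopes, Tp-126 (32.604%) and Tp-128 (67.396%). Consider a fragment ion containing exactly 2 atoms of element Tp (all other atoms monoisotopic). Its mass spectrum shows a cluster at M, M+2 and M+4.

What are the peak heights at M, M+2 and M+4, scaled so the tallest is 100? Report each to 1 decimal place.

The 2 Tp atoms are independent, so intensities follow the terms of (0.32604 + 0.67396)^2.
P(M) = 0.32604^2 = 0.106302
P(M+2) = 2 × 0.32604^1 × 0.67396^1 = 0.439476
P(M+4) = 0.67396^2 = 0.454222
The M+4 peak is largest (0.454222); scaling to 100 gives 23.4 : 96.8 : 100.0.

23.4 : 96.8 : 100.0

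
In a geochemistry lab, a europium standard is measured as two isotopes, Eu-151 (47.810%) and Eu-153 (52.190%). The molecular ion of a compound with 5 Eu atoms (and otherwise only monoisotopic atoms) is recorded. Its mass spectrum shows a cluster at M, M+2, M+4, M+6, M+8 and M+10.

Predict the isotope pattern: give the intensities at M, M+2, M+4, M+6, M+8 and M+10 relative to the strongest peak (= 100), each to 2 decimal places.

7.69 : 41.96 : 91.61 : 100.00 : 54.58 : 11.92

Each Eu atom is independently Eu-151 (p = 0.47810) or Eu-153 (q = 0.52190); the cluster is the binomial expansion (p + q)^5.
P(M) = 0.47810^5 = 0.024980
P(M+2) = 5 × 0.47810^4 × 0.52190^1 = 0.136343
P(M+4) = 10 × 0.47810^3 × 0.52190^2 = 0.297667
P(M+6) = 10 × 0.47810^2 × 0.52190^3 = 0.324937
P(M+8) = 5 × 0.47810^1 × 0.52190^4 = 0.177353
P(M+10) = 0.52190^5 = 0.038720
The M+6 peak is largest (0.324937); scaling to 100 gives 7.69 : 41.96 : 91.61 : 100.00 : 54.58 : 11.92.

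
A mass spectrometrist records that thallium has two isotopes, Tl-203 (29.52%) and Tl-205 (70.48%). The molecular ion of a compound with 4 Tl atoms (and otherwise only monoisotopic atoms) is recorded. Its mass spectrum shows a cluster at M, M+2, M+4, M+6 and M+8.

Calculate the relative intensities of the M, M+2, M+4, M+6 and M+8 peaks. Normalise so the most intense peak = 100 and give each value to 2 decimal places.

1.84 : 17.54 : 62.83 : 100.00 : 59.69

Expanding (0.2952 + 0.7048)^4:
P(M) = 0.2952^4 = 0.007594
P(M+2) = 4 × 0.2952^3 × 0.7048^1 = 0.072523
P(M+4) = 6 × 0.2952^2 × 0.7048^2 = 0.259726
P(M+6) = 4 × 0.2952^1 × 0.7048^3 = 0.413403
P(M+8) = 0.7048^4 = 0.246754
The M+6 peak is largest (0.413403); scaling to 100 gives 1.84 : 17.54 : 62.83 : 100.00 : 59.69.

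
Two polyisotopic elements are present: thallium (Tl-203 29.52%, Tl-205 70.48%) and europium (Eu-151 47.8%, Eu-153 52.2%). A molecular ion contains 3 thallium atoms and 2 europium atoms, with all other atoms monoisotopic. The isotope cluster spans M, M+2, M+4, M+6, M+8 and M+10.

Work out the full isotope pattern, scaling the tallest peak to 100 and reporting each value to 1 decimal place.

1.7 : 15.7 : 57.0 : 100.0 : 84.2 : 27.3

Thallium pattern (n=3): 0.02572463 : 0.18425524 : 0.43991564 : 0.35010449
Europium pattern (n=2): 0.228484 : 0.499032 : 0.272484
Convolve the two distributions (both contribute in 2-u steps):
  M: 0.02572463×0.228484 = 0.005878
  M+2: 0.02572463×0.499032 + 0.18425524×0.228484 = 0.054937
  M+4: 0.02572463×0.272484 + 0.18425524×0.499032 + 0.43991564×0.228484 = 0.199472
  M+6: 0.18425524×0.272484 + 0.43991564×0.499032 + 0.35010449×0.228484 = 0.349732
  M+8: 0.43991564×0.272484 + 0.35010449×0.499032 = 0.294583
  M+10: 0.35010449×0.272484 = 0.095398
Scale to base peak (0.349732) = 100: 1.7 : 15.7 : 57.0 : 100.0 : 84.2 : 27.3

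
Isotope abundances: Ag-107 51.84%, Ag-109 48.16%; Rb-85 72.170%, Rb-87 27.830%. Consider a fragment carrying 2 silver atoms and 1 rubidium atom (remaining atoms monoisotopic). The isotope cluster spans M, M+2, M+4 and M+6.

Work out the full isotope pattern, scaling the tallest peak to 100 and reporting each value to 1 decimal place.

Silver pattern (n=2): 0.26873856 : 0.49932288 : 0.23193856
Rubidium pattern (n=1): 0.7217 : 0.2783
Convolve the two distributions (both contribute in 2-u steps):
  M: 0.26873856×0.7217 = 0.193949
  M+2: 0.26873856×0.2783 + 0.49932288×0.7217 = 0.435151
  M+4: 0.49932288×0.2783 + 0.23193856×0.7217 = 0.306352
  M+6: 0.23193856×0.2783 = 0.064549
Scale to base peak (0.435151) = 100: 44.6 : 100.0 : 70.4 : 14.8

44.6 : 100.0 : 70.4 : 14.8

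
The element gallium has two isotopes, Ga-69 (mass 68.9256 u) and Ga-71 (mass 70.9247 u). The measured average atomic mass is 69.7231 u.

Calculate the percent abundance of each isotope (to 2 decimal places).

Let x be the fractional abundance of Ga-69; then Ga-71 has abundance 1 − x.
68.9256·x + 70.9247·(1 − x) = 69.7231
(68.9256 − 70.9247)·x = 69.7231 − 70.9247
x = -1.2016 / -1.9991 = 0.60107 → 60.11% Ga-69, 39.89% Ga-71.

Ga-69: 60.11%, Ga-71: 39.89%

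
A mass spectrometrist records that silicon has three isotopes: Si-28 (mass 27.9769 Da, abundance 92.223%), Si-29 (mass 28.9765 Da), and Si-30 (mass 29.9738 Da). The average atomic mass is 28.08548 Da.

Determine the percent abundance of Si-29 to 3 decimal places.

4.685%

Let x and y be the fractions of Si-29 and Si-30. Then x + y = 1 − 0.92223 = 0.07777 and 28.9765x + 29.9738y = 28.08548 − 0.92223×27.9769 = 2.284343513.
Substituting: 28.9765x + 29.9738(0.07777 − x) = 2.284343513
(28.9765 − 29.9738)x = -0.046718913  ⇒  x = 0.04685, y = 0.03092
Si-29: 4.685%, Si-30: 3.092%.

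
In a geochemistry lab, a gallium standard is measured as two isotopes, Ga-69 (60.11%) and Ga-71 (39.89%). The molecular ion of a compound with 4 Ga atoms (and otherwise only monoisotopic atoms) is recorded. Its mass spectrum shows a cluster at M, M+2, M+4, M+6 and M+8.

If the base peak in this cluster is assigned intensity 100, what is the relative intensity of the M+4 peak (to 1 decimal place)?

99.5

Term probabilities: M 0.1306, M+2 0.3465, M+4 0.3450, M+6 0.1526, M+8 0.0253. Base peak = M+2.
P(M+2) = C(4,1) × 0.6011^3 × 0.3989^1 = 4 × 0.21719018 × 0.3989 = 0.346549 (base)
P(M+4) = C(4,2) × 0.6011^2 × 0.3989^2 = 6 × 0.36132121 × 0.15912121 = 0.344963
Relative intensity = 0.344963 / 0.346549 × 100 = 99.5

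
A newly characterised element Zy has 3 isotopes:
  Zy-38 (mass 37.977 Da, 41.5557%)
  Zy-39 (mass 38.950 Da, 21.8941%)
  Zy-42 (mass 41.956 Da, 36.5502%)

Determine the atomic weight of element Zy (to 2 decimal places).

Average mass = Σ (abundance × isotope mass) = 0.415557 × 37.977 + 0.218941 × 38.950 + 0.365502 × 41.956
= 15.7816 + 8.5278 + 15.3350 = 39.6444 Da

39.64 Da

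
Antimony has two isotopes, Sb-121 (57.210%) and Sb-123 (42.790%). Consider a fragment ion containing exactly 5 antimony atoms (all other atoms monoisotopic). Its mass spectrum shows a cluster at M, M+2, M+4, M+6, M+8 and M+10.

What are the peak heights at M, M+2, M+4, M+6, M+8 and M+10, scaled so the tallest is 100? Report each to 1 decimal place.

17.9 : 66.8 : 100.0 : 74.8 : 28.0 : 4.2

Each Sb atom is independently Sb-121 (p = 0.57210) or Sb-123 (q = 0.42790); the cluster is the binomial expansion (p + q)^5.
P(M) = 0.57210^5 = 0.061286
P(M+2) = 5 × 0.57210^4 × 0.42790^1 = 0.229192
P(M+4) = 10 × 0.57210^3 × 0.42790^2 = 0.342847
P(M+6) = 10 × 0.57210^2 × 0.42790^3 = 0.256431
P(M+8) = 5 × 0.57210^1 × 0.42790^4 = 0.095898
P(M+10) = 0.42790^5 = 0.014345
The M+4 peak is largest (0.342847); scaling to 100 gives 17.9 : 66.8 : 100.0 : 74.8 : 28.0 : 4.2.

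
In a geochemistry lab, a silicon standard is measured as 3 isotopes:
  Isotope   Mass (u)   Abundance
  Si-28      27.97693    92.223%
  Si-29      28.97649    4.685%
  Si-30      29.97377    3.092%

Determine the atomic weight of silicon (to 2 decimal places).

Average mass = Σ (abundance × isotope mass) = 0.92223 × 27.97693 + 0.04685 × 28.97649 + 0.03092 × 29.97377
= 25.801164 + 1.357549 + 0.926789 = 28.085502 u

28.09 u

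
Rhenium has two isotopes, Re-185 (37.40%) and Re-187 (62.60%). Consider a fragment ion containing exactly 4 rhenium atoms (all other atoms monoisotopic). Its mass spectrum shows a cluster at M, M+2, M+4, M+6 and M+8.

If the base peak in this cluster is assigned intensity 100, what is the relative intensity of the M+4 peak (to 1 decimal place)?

89.6

(0.3740 + 0.6260)^4 gives M 0.0196, M+2 0.1310, M+4 0.3289, M+6 0.3670, M+8 0.1536; the largest is M+6.
P(M+6) = C(4,3) × 0.3740^1 × 0.6260^3 = 4 × 0.3740 × 0.24531438 = 0.366990 (base)
P(M+4) = C(4,2) × 0.3740^2 × 0.6260^2 = 6 × 0.139876 × 0.391876 = 0.328884
Relative intensity = 0.328884 / 0.366990 × 100 = 89.6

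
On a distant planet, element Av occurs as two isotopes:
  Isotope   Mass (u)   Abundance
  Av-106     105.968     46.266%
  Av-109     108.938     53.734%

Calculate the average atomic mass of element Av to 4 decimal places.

Ar = Σ fᵢ·mᵢ = 0.46266 × 105.968 + 0.53734 × 108.938
= 49.02715 + 58.53674 = 107.56389 u

107.5639 u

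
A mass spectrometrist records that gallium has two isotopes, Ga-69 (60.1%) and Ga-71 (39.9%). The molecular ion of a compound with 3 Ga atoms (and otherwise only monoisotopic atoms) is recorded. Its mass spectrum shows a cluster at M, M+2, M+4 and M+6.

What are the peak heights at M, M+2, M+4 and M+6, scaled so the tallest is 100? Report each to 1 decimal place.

50.2 : 100.0 : 66.4 : 14.7

Each Ga atom is independently Ga-69 (p = 0.601) or Ga-71 (q = 0.399); the cluster is the binomial expansion (p + q)^3.
P(M) = 0.601^3 = 0.217082
P(M+2) = 3 × 0.601^2 × 0.399^1 = 0.432358
P(M+4) = 3 × 0.601^1 × 0.399^2 = 0.287039
P(M+6) = 0.399^3 = 0.063521
The M+2 peak is largest (0.432358); scaling to 100 gives 50.2 : 100.0 : 66.4 : 14.7.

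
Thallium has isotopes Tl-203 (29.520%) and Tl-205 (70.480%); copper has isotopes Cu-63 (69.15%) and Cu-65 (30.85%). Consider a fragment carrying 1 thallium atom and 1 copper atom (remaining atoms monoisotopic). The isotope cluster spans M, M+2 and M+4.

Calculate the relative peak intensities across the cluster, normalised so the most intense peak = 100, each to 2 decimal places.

Thallium pattern (n=1): 0.2952 : 0.7048
Copper pattern (n=1): 0.6915 : 0.3085
Convolve the two distributions (both contribute in 2-u steps):
  M: 0.2952×0.6915 = 0.204131
  M+2: 0.2952×0.3085 + 0.7048×0.6915 = 0.578438
  M+4: 0.7048×0.3085 = 0.217431
Scale to base peak (0.578438) = 100: 35.29 : 100.00 : 37.59

35.29 : 100.00 : 37.59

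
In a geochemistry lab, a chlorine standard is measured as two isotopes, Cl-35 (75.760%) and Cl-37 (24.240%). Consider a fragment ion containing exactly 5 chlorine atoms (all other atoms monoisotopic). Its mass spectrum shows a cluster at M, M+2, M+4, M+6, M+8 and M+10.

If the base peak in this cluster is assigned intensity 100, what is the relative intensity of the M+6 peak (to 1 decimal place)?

(0.75760 + 0.24240)^5 gives M 0.2496, M+2 0.3993, M+4 0.2555, M+6 0.0817, M+8 0.0131, M+10 0.0008; the largest is M+2.
P(M+2) = C(5,1) × 0.75760^4 × 0.24240^1 = 5 × 0.32942751 × 0.2424 = 0.399266 (base)
P(M+6) = C(5,3) × 0.75760^2 × 0.24240^3 = 10 × 0.57395776 × 0.01424288 = 0.081748
Relative intensity = 0.081748 / 0.399266 × 100 = 20.5

20.5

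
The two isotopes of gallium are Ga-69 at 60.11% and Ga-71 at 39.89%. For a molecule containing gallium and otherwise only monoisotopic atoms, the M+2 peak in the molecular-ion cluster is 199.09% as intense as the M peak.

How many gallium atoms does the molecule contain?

With n Ga atoms, P(M+2)/P(M) = C(n,1)·p^(n−1)q / p^n = n·q/p = n · 0.3989/0.6011.
n = 1.9909 × 0.6011/0.3989 = 3.00 ≈ 3

3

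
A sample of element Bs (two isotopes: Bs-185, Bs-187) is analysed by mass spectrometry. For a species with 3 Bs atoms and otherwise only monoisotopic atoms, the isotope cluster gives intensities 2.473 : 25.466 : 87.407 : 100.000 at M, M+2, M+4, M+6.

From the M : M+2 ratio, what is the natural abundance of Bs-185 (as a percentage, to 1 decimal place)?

Let p = fractional abundance of Bs-185. I(M+2)/I(M) = [C(3,1)·p^2·(1−p)] / p^3 = 3·(1−p)/p = 25.466/2.473 = 10.2976
(1−p)/p = 10.2976/3 = 3.4325  ⇒  p = 1/(1 + 3.4325) = 0.2256
Bs-185: 22.6%, Bs-187: 77.4%.

22.6%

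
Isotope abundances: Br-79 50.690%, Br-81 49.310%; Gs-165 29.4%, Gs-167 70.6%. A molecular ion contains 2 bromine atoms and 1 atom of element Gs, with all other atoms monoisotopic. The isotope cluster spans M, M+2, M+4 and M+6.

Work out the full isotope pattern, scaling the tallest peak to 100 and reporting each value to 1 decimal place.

17.8 : 77.4 : 100.0 : 40.4

Bromine pattern (n=2): 0.25694761 : 0.49990478 : 0.24314761
Element Gs pattern (n=1): 0.2940 : 0.7060
Convolve the two distributions (both contribute in 2-u steps):
  M: 0.25694761×0.2940 = 0.075543
  M+2: 0.25694761×0.7060 + 0.49990478×0.2940 = 0.328377
  M+4: 0.49990478×0.7060 + 0.24314761×0.2940 = 0.424418
  M+6: 0.24314761×0.7060 = 0.171662
Scale to base peak (0.424418) = 100: 17.8 : 77.4 : 100.0 : 40.4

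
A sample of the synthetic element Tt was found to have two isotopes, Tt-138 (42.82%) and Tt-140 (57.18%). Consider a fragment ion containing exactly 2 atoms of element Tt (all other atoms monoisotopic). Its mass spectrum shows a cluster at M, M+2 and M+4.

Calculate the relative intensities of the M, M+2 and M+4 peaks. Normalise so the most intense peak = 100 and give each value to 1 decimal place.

37.4 : 100.0 : 66.8

The 2 Tt atoms are independent, so intensities follow the terms of (0.4282 + 0.5718)^2.
P(M) = 0.4282^2 = 0.183355
P(M+2) = 2 × 0.4282^1 × 0.5718^1 = 0.489690
P(M+4) = 0.5718^2 = 0.326955
The M+2 peak is largest (0.489690); scaling to 100 gives 37.4 : 100.0 : 66.8.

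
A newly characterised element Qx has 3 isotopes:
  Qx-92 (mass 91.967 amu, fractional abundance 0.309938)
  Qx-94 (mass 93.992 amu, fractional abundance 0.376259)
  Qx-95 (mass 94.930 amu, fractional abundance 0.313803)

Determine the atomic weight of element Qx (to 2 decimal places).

93.66 amu

Ar = Σ fᵢ·mᵢ = 0.309938 × 91.967 + 0.376259 × 93.992 + 0.313803 × 94.930
= 28.5041 + 35.3653 + 29.7893 = 93.6587 amu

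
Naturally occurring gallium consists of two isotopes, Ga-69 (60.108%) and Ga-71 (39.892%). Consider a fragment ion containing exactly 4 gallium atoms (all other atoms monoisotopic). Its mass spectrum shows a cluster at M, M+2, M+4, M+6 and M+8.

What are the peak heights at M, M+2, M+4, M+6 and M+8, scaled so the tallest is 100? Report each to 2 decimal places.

Each Ga atom is independently Ga-69 (p = 0.60108) or Ga-71 (q = 0.39892); the cluster is the binomial expansion (p + q)^4.
P(M) = 0.60108^4 = 0.130536
P(M+2) = 4 × 0.60108^3 × 0.39892^1 = 0.346531
P(M+4) = 6 × 0.60108^2 × 0.39892^2 = 0.344975
P(M+6) = 4 × 0.60108^1 × 0.39892^3 = 0.152633
P(M+8) = 0.39892^4 = 0.025325
The M+2 peak is largest (0.346531); scaling to 100 gives 37.67 : 100.00 : 99.55 : 44.05 : 7.31.

37.67 : 100.00 : 99.55 : 44.05 : 7.31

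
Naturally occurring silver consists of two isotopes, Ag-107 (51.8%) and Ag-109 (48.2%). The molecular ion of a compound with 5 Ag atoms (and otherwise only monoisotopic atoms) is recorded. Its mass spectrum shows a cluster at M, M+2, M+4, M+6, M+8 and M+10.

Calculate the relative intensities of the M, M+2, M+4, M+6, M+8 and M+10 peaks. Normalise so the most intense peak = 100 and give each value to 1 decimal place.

11.5 : 53.7 : 100.0 : 93.1 : 43.3 : 8.1

Expanding (0.518 + 0.482)^5:
P(M) = 0.518^5 = 0.037295
P(M+2) = 5 × 0.518^4 × 0.482^1 = 0.173515
P(M+4) = 10 × 0.518^3 × 0.482^2 = 0.322911
P(M+6) = 10 × 0.518^2 × 0.482^3 = 0.300470
P(M+8) = 5 × 0.518^1 × 0.482^4 = 0.139794
P(M+10) = 0.482^5 = 0.026016
The M+4 peak is largest (0.322911); scaling to 100 gives 11.5 : 53.7 : 100.0 : 93.1 : 43.3 : 8.1.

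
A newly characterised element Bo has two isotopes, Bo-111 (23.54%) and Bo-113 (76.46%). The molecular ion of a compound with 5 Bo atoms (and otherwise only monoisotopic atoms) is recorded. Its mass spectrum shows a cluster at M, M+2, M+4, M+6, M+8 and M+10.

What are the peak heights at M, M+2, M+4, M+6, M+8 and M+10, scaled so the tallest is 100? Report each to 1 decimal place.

The 5 Bo atoms are independent, so intensities follow the terms of (0.2354 + 0.7646)^5.
P(M) = 0.2354^5 = 0.000723
P(M+2) = 5 × 0.2354^4 × 0.7646^1 = 0.011739
P(M+4) = 10 × 0.2354^3 × 0.7646^2 = 0.076258
P(M+6) = 10 × 0.2354^2 × 0.7646^3 = 0.247694
P(M+8) = 5 × 0.2354^1 × 0.7646^4 = 0.402266
P(M+10) = 0.7646^5 = 0.261319
The M+8 peak is largest (0.402266); scaling to 100 gives 0.2 : 2.9 : 19.0 : 61.6 : 100.0 : 65.0.

0.2 : 2.9 : 19.0 : 61.6 : 100.0 : 65.0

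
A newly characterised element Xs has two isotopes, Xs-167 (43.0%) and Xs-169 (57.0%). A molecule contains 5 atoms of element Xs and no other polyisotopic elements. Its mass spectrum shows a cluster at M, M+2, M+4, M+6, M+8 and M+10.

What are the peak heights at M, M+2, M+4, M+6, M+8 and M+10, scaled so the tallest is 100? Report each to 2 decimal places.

Each Xs atom is independently Xs-167 (p = 0.430) or Xs-169 (q = 0.570); the cluster is the binomial expansion (p + q)^5.
P(M) = 0.430^5 = 0.014701
P(M+2) = 5 × 0.430^4 × 0.570^1 = 0.097436
P(M+4) = 10 × 0.430^3 × 0.570^2 = 0.258318
P(M+6) = 10 × 0.430^2 × 0.570^3 = 0.342422
P(M+8) = 5 × 0.430^1 × 0.570^4 = 0.226954
P(M+10) = 0.570^5 = 0.060169
The M+6 peak is largest (0.342422); scaling to 100 gives 4.29 : 28.45 : 75.44 : 100.00 : 66.28 : 17.57.

4.29 : 28.45 : 75.44 : 100.00 : 66.28 : 17.57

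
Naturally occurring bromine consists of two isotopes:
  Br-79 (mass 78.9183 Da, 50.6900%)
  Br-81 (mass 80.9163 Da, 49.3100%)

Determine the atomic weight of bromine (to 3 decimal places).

The abundance-weighted mean is 0.506900 × 78.9183 + 0.493100 × 80.9163
= 40.00369 + 39.89983 = 79.90352 Da

79.904 Da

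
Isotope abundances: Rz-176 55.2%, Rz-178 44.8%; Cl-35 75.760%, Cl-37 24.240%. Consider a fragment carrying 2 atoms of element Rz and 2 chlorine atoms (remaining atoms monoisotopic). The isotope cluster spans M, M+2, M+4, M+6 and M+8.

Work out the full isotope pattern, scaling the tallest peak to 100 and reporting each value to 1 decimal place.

44.2 : 100.0 : 79.5 : 26.0 : 3.0

Element Rz pattern (n=2): 0.304704 : 0.494592 : 0.200704
Chlorine pattern (n=2): 0.57395776 : 0.36728448 : 0.05875776
Convolve the two distributions (both contribute in 2-u steps):
  M: 0.304704×0.57395776 = 0.174887
  M+2: 0.304704×0.36728448 + 0.494592×0.57395776 = 0.395788
  M+4: 0.304704×0.05875776 + 0.494592×0.36728448 + 0.200704×0.57395776 = 0.314755
  M+6: 0.494592×0.05875776 + 0.200704×0.36728448 = 0.102777
  M+8: 0.200704×0.05875776 = 0.011793
Scale to base peak (0.395788) = 100: 44.2 : 100.0 : 79.5 : 26.0 : 3.0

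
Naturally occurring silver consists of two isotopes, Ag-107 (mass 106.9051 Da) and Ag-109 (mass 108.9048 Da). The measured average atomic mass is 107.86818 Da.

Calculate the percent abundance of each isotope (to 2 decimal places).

Writing the weighted mean with unknown fraction x of Ag-107:
106.9051·x + 108.9048·(1 − x) = 107.86818
(106.9051 − 108.9048)·x = 107.86818 − 108.9048
x = -1.03662 / -1.9997 = 0.51839 → 51.84% Ag-107, 48.16% Ag-109.

Ag-107: 51.84%, Ag-109: 48.16%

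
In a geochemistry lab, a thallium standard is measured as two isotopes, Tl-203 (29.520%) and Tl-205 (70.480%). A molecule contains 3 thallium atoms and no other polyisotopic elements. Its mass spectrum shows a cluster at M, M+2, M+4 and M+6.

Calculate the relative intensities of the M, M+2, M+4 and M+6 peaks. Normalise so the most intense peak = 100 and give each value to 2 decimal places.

5.85 : 41.88 : 100.00 : 79.58

Each Tl atom is independently Tl-203 (p = 0.29520) or Tl-205 (q = 0.70480); the cluster is the binomial expansion (p + q)^3.
P(M) = 0.29520^3 = 0.025725
P(M+2) = 3 × 0.29520^2 × 0.70480^1 = 0.184255
P(M+4) = 3 × 0.29520^1 × 0.70480^2 = 0.439916
P(M+6) = 0.70480^3 = 0.350104
The M+4 peak is largest (0.439916); scaling to 100 gives 5.85 : 41.88 : 100.00 : 79.58.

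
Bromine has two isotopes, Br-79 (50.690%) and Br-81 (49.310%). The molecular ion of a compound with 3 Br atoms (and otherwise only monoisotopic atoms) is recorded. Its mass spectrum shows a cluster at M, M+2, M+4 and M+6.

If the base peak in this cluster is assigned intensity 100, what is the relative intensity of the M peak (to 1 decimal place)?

34.3

Term probabilities: M 0.1302, M+2 0.3801, M+4 0.3698, M+6 0.1199. Base peak = M+2.
P(M+2) = C(3,1) × 0.50690^2 × 0.49310^1 = 3 × 0.25694761 × 0.4931 = 0.380103 (base)
P(M) = C(3,0) × 0.50690^3 × 0.49310^0 = 1 × 0.13024674 × 1.0000 = 0.130247
Relative intensity = 0.130247 / 0.380103 × 100 = 34.3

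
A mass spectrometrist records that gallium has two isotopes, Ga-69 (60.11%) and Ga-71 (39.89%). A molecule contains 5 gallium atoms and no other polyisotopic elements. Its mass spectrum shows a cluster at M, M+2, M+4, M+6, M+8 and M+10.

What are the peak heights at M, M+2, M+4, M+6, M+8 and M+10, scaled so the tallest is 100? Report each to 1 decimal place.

Each Ga atom is independently Ga-69 (p = 0.6011) or Ga-71 (q = 0.3989); the cluster is the binomial expansion (p + q)^5.
P(M) = 0.6011^5 = 0.078475
P(M+2) = 5 × 0.6011^4 × 0.3989^1 = 0.260388
P(M+4) = 10 × 0.6011^3 × 0.3989^2 = 0.345596
P(M+6) = 10 × 0.6011^2 × 0.3989^3 = 0.229343
P(M+8) = 5 × 0.6011^1 × 0.3989^4 = 0.076098
P(M+10) = 0.3989^5 = 0.010100
The M+4 peak is largest (0.345596); scaling to 100 gives 22.7 : 75.3 : 100.0 : 66.4 : 22.0 : 2.9.

22.7 : 75.3 : 100.0 : 66.4 : 22.0 : 2.9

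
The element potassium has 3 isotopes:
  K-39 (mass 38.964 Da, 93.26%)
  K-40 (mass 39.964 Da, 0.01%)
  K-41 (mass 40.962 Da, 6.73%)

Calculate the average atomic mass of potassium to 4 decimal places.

Weight each isotope mass by its fractional abundance: 0.9326 × 38.964 + 0.0001 × 39.964 + 0.0673 × 40.962
= 36.33783 + 0.00400 + 2.75674 = 39.09857 Da

39.0986 Da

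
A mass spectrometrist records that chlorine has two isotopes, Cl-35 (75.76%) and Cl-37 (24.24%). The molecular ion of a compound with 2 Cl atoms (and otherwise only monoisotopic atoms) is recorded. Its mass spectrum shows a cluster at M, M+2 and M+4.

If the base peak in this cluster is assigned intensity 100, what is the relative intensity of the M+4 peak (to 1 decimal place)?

10.2

Term probabilities: M 0.5740, M+2 0.3673, M+4 0.0588. Base peak = M.
P(M) = C(2,0) × 0.7576^2 × 0.2424^0 = 1 × 0.57395776 × 1.0000 = 0.573958 (base)
P(M+4) = C(2,2) × 0.7576^0 × 0.2424^2 = 1 × 1.0000 × 0.05875776 = 0.058758
Relative intensity = 0.058758 / 0.573958 × 100 = 10.2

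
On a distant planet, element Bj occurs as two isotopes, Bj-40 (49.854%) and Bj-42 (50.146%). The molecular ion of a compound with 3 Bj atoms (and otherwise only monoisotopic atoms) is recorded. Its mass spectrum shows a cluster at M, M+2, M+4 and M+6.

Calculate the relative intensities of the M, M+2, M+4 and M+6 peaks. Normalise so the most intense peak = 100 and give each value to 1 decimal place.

32.9 : 99.4 : 100.0 : 33.5

Each Bj atom is independently Bj-40 (p = 0.49854) or Bj-42 (q = 0.50146); the cluster is the binomial expansion (p + q)^3.
P(M) = 0.49854^3 = 0.123908
P(M+2) = 3 × 0.49854^2 × 0.50146^1 = 0.373902
P(M+4) = 3 × 0.49854^1 × 0.50146^2 = 0.376092
P(M+6) = 0.50146^3 = 0.126098
The M+4 peak is largest (0.376092); scaling to 100 gives 32.9 : 99.4 : 100.0 : 33.5.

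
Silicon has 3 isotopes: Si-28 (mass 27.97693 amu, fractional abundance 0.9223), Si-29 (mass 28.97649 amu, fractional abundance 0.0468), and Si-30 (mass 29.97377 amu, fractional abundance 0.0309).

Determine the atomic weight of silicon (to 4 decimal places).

28.0854 amu

Weight each isotope mass by its fractional abundance: 0.9223 × 27.97693 + 0.0468 × 28.97649 + 0.0309 × 29.97377
= 25.803123 + 1.356100 + 0.926189 = 28.085412 amu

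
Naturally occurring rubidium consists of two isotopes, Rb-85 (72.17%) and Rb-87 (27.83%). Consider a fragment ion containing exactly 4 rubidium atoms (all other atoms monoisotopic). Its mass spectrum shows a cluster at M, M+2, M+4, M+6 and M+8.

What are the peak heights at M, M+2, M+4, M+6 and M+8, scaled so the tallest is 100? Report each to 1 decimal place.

64.8 : 100.0 : 57.8 : 14.9 : 1.4

Expanding (0.7217 + 0.2783)^4:
P(M) = 0.7217^4 = 0.271286
P(M+2) = 4 × 0.7217^3 × 0.2783^1 = 0.418450
P(M+4) = 6 × 0.7217^2 × 0.2783^2 = 0.242042
P(M+6) = 4 × 0.7217^1 × 0.2783^3 = 0.062224
P(M+8) = 0.2783^4 = 0.005999
The M+2 peak is largest (0.418450); scaling to 100 gives 64.8 : 100.0 : 57.8 : 14.9 : 1.4.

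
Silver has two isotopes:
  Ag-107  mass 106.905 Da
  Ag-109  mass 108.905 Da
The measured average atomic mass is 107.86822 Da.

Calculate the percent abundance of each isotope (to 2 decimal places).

Ag-107: 51.84%, Ag-109: 48.16%

With x = fraction of Ag-107 (so Ag-109 is 1 − x):
106.905·x + 108.905·(1 − x) = 107.86822
(106.905 − 108.905)·x = 107.86822 − 108.905
x = -1.03678 / -2.000 = 0.51839 → 51.84% Ag-107, 48.16% Ag-109.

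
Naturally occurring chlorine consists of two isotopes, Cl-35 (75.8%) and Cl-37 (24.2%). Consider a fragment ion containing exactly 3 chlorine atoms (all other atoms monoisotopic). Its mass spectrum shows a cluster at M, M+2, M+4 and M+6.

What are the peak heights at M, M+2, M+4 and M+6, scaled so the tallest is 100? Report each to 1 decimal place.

100.0 : 95.8 : 30.6 : 3.3

Each Cl atom is independently Cl-35 (p = 0.758) or Cl-37 (q = 0.242); the cluster is the binomial expansion (p + q)^3.
P(M) = 0.758^3 = 0.435520
P(M+2) = 3 × 0.758^2 × 0.242^1 = 0.417133
P(M+4) = 3 × 0.758^1 × 0.242^2 = 0.133175
P(M+6) = 0.242^3 = 0.014172
The M peak is largest (0.435520); scaling to 100 gives 100.0 : 95.8 : 30.6 : 3.3.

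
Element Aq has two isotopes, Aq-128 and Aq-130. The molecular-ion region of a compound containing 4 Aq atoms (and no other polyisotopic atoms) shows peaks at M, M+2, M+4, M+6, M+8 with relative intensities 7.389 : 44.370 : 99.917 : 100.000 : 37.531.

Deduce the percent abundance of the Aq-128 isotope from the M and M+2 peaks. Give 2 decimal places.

Write p for the Aq-128 fraction. I(M+2)/I(M) = [C(4,1)·p^3·(1−p)] / p^4 = 4·(1−p)/p = 44.370/7.389 = 6.0049
(1−p)/p = 6.0049/4 = 1.5012  ⇒  p = 1/(1 + 1.5012) = 0.3998
Aq-128: 39.98%, Aq-130: 60.02%.

39.98%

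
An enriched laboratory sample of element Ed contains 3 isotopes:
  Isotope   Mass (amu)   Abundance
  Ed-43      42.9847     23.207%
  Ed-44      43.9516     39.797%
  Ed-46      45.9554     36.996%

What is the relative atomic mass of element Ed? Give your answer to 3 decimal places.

44.469 amu

Weight each isotope mass by its fractional abundance: 0.23207 × 42.9847 + 0.39797 × 43.9516 + 0.36996 × 45.9554
= 9.97546 + 17.49142 + 17.00166 = 44.46854 amu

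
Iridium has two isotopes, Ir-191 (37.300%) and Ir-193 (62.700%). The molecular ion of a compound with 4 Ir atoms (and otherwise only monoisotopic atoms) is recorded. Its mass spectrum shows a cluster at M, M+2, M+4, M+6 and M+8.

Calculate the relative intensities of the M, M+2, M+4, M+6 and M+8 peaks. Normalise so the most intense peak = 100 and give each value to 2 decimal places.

Each Ir atom is independently Ir-191 (p = 0.37300) or Ir-193 (q = 0.62700); the cluster is the binomial expansion (p + q)^4.
P(M) = 0.37300^4 = 0.019357
P(M+2) = 4 × 0.37300^3 × 0.62700^1 = 0.130153
P(M+4) = 6 × 0.37300^2 × 0.62700^2 = 0.328174
P(M+6) = 4 × 0.37300^1 × 0.62700^3 = 0.367766
P(M+8) = 0.62700^4 = 0.154550
The M+6 peak is largest (0.367766); scaling to 100 gives 5.26 : 35.39 : 89.23 : 100.00 : 42.02.

5.26 : 35.39 : 89.23 : 100.00 : 42.02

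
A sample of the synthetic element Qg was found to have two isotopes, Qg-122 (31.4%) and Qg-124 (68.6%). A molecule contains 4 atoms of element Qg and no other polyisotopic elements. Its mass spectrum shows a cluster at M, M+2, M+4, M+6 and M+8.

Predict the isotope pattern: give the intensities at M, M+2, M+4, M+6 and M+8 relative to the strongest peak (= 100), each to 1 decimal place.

2.4 : 21.0 : 68.7 : 100.0 : 54.6

The 4 Qg atoms are independent, so intensities follow the terms of (0.314 + 0.686)^4.
P(M) = 0.314^4 = 0.009721
P(M+2) = 4 × 0.314^3 × 0.686^1 = 0.084952
P(M+4) = 6 × 0.314^2 × 0.686^2 = 0.278393
P(M+6) = 4 × 0.314^1 × 0.686^3 = 0.405473
P(M+8) = 0.686^4 = 0.221461
The M+6 peak is largest (0.405473); scaling to 100 gives 2.4 : 21.0 : 68.7 : 100.0 : 54.6.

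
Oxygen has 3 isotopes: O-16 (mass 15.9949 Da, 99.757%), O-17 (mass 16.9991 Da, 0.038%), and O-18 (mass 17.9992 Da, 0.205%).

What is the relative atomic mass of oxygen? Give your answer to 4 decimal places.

Weight each isotope mass by its fractional abundance: 0.99757 × 15.9949 + 0.00038 × 16.9991 + 0.00205 × 17.9992
= 15.95603 + 0.00646 + 0.03690 = 15.99939 Da

15.9994 Da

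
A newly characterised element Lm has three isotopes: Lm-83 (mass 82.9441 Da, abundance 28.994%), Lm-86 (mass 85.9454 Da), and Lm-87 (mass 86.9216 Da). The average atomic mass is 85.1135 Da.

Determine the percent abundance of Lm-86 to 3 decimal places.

67.083%

The remaining 71.006% is split between Lm-86 (fraction x) and Lm-87 (fraction 0.71006 − x).
Substituting: 85.9454x + 86.9216(0.71006 − x) = 61.064687646
(85.9454 − 86.9216)x = -0.65486365  ⇒  x = 0.67083, y = 0.03923
Lm-86: 67.083%, Lm-87: 3.923%.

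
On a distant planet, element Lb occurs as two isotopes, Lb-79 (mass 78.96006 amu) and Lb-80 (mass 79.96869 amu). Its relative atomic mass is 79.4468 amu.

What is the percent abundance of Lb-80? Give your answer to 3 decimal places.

Let x be the fractional abundance of Lb-79; then Lb-80 has abundance 1 − x.
78.96006·x + 79.96869·(1 − x) = 79.4468
(78.96006 − 79.96869)·x = 79.4468 − 79.96869
x = -0.52189 / -1.00863 = 0.51742 → 51.742% Lb-79, 48.258% Lb-80.

48.258%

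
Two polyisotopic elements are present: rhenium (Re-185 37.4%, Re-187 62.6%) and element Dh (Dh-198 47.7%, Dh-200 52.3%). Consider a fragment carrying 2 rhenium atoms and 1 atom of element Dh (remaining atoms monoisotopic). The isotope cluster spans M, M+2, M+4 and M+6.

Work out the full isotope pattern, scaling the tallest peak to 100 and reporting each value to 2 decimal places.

Rhenium pattern (n=2): 0.139876 : 0.468248 : 0.391876
Element Dh pattern (n=1): 0.4770 : 0.5230
Convolve the two distributions (both contribute in 2-u steps):
  M: 0.139876×0.4770 = 0.066721
  M+2: 0.139876×0.5230 + 0.468248×0.4770 = 0.296509
  M+4: 0.468248×0.5230 + 0.391876×0.4770 = 0.431819
  M+6: 0.391876×0.5230 = 0.204951
Scale to base peak (0.431819) = 100: 15.45 : 68.67 : 100.00 : 47.46

15.45 : 68.67 : 100.00 : 47.46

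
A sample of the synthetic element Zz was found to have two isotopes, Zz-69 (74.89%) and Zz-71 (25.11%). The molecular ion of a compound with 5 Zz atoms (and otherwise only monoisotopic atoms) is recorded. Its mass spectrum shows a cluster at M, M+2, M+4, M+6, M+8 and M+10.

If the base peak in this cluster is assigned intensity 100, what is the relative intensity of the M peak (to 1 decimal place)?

59.6

Term probabilities: M 0.2356, M+2 0.3949, M+4 0.2648, M+6 0.0888, M+8 0.0149, M+10 0.0010. Base peak = M+2.
P(M+2) = C(5,1) × 0.7489^4 × 0.2511^1 = 5 × 0.31455408 × 0.2511 = 0.394923 (base)
P(M) = C(5,0) × 0.7489^5 × 0.2511^0 = 1 × 0.23556955 × 1.0000 = 0.235570
Relative intensity = 0.235570 / 0.394923 × 100 = 59.6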